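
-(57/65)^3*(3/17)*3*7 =-2.50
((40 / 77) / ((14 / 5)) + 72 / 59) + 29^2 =26789349 / 31801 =842.41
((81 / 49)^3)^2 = 282429536481 / 13841287201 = 20.40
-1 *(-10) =10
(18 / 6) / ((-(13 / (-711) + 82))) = -2133 / 58289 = -0.04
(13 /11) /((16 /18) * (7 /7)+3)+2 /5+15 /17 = 10382 /6545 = 1.59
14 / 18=7 / 9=0.78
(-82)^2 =6724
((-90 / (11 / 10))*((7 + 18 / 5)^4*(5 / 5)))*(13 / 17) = -3692745108 / 4675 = -789892.00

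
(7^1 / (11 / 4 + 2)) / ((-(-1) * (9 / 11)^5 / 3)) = 4509428 / 373977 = 12.06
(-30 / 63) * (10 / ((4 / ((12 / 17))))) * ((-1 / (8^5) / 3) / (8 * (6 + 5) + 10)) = 25 / 286605312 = 0.00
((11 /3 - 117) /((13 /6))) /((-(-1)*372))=-170 /1209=-0.14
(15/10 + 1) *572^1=1430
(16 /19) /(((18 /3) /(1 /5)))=8 /285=0.03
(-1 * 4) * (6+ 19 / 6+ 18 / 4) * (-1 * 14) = 2296 / 3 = 765.33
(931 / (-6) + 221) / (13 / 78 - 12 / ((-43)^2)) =730355 / 1777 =411.00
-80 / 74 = -40 / 37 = -1.08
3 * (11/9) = 11/3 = 3.67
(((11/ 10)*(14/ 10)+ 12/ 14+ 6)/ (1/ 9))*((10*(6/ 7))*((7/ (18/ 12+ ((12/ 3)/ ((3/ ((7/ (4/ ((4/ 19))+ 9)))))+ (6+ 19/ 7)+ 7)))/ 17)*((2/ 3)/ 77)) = 634824/ 4823665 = 0.13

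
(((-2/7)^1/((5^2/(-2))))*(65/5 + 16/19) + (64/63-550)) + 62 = -486.67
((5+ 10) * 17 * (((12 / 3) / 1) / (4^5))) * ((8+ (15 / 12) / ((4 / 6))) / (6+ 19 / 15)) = 302175 / 223232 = 1.35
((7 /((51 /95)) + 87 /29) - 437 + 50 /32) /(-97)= 342229 /79152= 4.32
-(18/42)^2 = -9/49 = -0.18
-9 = -9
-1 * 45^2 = -2025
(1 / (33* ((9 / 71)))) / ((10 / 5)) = 71 / 594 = 0.12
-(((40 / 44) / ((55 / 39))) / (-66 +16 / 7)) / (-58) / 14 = -39 / 3130028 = -0.00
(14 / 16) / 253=7 / 2024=0.00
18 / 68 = 9 / 34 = 0.26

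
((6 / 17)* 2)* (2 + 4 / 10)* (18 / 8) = 324 / 85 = 3.81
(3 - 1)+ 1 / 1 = 3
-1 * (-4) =4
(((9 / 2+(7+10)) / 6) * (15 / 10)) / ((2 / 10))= 215 / 8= 26.88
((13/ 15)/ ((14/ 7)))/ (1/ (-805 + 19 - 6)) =-343.20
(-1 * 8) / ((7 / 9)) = -72 / 7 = -10.29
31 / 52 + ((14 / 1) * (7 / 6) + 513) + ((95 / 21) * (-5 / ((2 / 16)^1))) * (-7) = 93423 / 52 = 1796.60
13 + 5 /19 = 252 /19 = 13.26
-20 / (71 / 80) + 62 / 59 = -21.48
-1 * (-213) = 213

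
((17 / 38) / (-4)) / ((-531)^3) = 17 / 22757636232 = 0.00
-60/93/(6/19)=-190/93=-2.04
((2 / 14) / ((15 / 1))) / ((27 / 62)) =62 / 2835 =0.02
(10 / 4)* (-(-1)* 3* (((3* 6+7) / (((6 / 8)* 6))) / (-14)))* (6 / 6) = -2.98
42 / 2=21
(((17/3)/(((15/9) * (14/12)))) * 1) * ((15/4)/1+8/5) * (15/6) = 5457/140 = 38.98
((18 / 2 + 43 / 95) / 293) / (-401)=-898 / 11161835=-0.00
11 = 11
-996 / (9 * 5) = -332 / 15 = -22.13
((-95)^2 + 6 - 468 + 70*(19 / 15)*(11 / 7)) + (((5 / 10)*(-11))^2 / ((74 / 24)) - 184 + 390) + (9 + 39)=995242 / 111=8966.14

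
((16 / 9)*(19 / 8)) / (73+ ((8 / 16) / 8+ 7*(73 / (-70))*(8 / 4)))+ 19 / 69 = 336509 / 968139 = 0.35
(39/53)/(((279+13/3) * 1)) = 117/45050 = 0.00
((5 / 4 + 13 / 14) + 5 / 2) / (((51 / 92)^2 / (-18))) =-554392 / 2023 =-274.04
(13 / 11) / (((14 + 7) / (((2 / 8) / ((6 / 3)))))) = 13 / 1848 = 0.01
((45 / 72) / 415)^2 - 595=-262333119 / 440896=-595.00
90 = 90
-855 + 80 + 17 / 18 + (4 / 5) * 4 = -69377 / 90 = -770.86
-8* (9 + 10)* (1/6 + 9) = -4180/3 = -1393.33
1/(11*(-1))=-1/11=-0.09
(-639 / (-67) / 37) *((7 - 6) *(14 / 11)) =8946 / 27269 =0.33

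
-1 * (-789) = 789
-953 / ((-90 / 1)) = 953 / 90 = 10.59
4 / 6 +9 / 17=61 / 51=1.20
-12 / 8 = -3 / 2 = -1.50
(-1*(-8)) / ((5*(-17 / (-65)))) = 6.12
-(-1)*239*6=1434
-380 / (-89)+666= 59654 / 89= 670.27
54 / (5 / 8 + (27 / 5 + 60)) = 2160 / 2641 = 0.82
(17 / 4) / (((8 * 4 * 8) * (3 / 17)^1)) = 289 / 3072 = 0.09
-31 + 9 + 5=-17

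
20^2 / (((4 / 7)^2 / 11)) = 13475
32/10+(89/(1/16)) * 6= 42736/5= 8547.20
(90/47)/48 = 15/376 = 0.04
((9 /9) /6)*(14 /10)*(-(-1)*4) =14 /15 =0.93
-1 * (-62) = 62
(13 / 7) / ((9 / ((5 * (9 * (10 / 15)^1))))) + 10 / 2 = 235 / 21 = 11.19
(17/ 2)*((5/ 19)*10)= 425/ 19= 22.37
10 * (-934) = -9340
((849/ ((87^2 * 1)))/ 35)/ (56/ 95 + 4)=5377/ 7700196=0.00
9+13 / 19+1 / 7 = 1307 / 133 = 9.83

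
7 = 7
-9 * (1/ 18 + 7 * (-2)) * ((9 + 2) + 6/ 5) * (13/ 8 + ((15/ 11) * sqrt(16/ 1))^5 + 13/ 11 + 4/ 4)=19064353039517/ 2576816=7398414.57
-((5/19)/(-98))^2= -25/3467044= -0.00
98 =98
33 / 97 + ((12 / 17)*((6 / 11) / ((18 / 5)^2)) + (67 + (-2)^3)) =59.37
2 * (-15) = -30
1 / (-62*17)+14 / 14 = 1053 / 1054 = 1.00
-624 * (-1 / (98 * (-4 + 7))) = 104 / 49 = 2.12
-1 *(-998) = 998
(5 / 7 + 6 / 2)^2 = 676 / 49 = 13.80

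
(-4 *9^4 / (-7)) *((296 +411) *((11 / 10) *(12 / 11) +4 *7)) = 386994024 / 5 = 77398804.80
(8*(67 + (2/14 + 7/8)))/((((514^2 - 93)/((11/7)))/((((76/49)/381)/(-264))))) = -72371/1449578438658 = -0.00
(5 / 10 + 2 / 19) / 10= 23 / 380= 0.06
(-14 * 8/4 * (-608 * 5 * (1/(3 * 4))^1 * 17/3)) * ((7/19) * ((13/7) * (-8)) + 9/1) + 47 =1276103/9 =141789.22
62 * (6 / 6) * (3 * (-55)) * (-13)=132990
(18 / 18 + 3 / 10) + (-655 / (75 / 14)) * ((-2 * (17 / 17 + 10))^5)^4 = -2587515401181730034154752442329 / 30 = -86250513372724334471825080000.00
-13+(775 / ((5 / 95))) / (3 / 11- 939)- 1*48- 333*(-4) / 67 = -39300455 / 691842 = -56.81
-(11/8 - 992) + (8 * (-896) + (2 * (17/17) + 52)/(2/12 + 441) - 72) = -132334173/21176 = -6249.25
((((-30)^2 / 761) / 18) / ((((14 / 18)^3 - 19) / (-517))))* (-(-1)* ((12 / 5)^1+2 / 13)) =14219145 / 3037151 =4.68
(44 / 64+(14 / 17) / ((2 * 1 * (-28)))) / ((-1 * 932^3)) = -183 / 220199658496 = -0.00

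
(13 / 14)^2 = 0.86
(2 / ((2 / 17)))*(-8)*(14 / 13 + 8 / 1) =-16048 / 13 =-1234.46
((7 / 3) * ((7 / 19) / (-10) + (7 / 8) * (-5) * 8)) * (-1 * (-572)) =-4442438 / 95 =-46762.51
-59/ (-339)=59/ 339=0.17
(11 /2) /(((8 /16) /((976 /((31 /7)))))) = 2424.26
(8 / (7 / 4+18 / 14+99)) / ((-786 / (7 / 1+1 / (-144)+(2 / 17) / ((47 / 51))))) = -337351 / 474944823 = -0.00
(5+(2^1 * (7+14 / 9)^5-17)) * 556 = 3009550007656 / 59049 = 50966993.64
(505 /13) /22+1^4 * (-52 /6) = -6.90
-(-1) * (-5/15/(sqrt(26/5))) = -sqrt(130)/78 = -0.15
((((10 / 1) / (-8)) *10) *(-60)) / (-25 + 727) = 125 / 117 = 1.07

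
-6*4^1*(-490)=11760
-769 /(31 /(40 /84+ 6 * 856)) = -82948954 /651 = -127417.75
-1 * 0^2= 0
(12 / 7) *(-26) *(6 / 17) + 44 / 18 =-14230 / 1071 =-13.29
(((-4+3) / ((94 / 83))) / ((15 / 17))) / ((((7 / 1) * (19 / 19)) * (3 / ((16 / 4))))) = -2822 / 14805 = -0.19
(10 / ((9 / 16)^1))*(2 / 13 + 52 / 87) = 136000 / 10179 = 13.36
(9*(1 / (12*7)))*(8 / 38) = 3 / 133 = 0.02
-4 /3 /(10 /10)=-4 /3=-1.33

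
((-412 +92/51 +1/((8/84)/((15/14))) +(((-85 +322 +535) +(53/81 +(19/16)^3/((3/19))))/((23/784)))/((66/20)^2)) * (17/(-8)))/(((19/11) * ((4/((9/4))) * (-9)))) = 411919657385/2609750016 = 157.84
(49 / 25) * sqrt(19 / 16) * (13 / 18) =637 * sqrt(19) / 1800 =1.54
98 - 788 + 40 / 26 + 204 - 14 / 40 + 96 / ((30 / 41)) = -91939 / 260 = -353.61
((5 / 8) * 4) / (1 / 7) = 35 / 2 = 17.50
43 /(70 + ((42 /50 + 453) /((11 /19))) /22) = 130075 /319537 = 0.41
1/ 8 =0.12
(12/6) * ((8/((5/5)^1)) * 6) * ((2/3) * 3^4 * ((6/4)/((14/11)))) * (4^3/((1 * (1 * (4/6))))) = 4105728/7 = 586532.57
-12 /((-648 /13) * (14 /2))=13 /378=0.03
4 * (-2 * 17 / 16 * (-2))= 17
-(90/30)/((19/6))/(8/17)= -153/76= -2.01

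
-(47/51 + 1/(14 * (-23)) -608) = 9969493/16422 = 607.08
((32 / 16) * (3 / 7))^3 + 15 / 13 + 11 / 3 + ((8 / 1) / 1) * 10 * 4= 4353548 / 13377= 325.45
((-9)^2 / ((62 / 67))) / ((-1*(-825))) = 1809 / 17050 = 0.11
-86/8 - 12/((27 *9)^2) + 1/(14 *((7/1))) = -41433499/3857868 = -10.74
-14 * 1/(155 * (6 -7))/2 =7/155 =0.05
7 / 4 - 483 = -481.25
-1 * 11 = -11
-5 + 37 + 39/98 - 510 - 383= -84339/98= -860.60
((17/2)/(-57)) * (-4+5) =-17/114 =-0.15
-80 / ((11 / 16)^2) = -20480 / 121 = -169.26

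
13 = 13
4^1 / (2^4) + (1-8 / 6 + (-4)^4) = 3071 / 12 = 255.92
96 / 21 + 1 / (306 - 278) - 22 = -487 / 28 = -17.39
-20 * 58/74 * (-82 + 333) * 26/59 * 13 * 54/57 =-885708720/41477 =-21354.21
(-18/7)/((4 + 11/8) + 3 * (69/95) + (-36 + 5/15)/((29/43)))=1190160/20981051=0.06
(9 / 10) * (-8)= -36 / 5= -7.20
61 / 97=0.63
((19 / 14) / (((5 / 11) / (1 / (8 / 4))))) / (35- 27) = 209 / 1120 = 0.19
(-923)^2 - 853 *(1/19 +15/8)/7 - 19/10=4531002527/5320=851692.20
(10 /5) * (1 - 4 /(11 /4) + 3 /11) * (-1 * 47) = 188 /11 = 17.09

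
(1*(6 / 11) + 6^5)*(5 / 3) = 142570 / 11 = 12960.91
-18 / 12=-3 / 2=-1.50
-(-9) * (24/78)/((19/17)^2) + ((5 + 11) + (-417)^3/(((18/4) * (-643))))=75676631158/3017599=25078.43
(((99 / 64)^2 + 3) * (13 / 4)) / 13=22089 / 16384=1.35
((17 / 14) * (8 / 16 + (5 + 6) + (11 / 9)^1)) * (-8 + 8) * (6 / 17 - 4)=0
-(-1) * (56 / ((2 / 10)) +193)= 473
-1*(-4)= 4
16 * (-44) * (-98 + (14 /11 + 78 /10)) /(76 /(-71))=-5556176 /95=-58486.06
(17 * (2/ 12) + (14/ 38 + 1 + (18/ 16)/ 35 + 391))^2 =39790018732489/ 254721600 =156209.83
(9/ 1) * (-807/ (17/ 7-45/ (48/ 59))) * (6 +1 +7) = 1922.74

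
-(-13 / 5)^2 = -169 / 25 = -6.76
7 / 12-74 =-73.42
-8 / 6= -4 / 3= -1.33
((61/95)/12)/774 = 61/882360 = 0.00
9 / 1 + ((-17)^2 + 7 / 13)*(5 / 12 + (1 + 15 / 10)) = 33286 / 39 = 853.49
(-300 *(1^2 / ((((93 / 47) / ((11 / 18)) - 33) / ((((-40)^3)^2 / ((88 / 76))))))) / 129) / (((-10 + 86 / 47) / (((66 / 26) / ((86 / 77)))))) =-28439549600000000 / 369857319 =-76893299.49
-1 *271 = -271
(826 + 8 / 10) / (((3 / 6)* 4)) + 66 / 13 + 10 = 27851 / 65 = 428.48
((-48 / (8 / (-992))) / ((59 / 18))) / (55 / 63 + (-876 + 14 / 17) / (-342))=1090055232 / 2060221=529.10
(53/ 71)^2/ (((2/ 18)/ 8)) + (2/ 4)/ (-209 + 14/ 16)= 336722756/ 8393265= 40.12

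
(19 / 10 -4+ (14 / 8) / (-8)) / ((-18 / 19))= 2.45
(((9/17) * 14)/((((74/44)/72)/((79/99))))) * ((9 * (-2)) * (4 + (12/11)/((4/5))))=-169138368/6919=-24445.49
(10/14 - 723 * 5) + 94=-24642/7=-3520.29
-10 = -10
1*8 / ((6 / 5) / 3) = 20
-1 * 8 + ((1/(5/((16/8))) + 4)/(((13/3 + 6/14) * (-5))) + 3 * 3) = 1019/1250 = 0.82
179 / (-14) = -179 / 14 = -12.79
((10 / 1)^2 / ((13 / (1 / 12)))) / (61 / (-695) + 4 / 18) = 52125 / 10933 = 4.77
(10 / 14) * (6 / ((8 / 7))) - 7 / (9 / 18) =-41 / 4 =-10.25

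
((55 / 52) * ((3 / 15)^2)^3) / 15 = 11 / 2437500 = 0.00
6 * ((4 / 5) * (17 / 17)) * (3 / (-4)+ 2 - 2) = -18 / 5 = -3.60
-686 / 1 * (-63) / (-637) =-882 / 13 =-67.85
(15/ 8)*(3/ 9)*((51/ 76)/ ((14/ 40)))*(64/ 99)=3400/ 4389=0.77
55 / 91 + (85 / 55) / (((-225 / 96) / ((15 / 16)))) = -0.01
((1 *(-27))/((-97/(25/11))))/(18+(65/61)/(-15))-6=-20881437/3500827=-5.96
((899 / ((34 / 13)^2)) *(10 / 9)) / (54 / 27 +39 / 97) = 60.79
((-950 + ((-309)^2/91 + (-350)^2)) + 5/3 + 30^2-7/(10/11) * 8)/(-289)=-168494656/394485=-427.13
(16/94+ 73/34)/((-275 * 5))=-3703/2197250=-0.00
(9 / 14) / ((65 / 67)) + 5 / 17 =14801 / 15470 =0.96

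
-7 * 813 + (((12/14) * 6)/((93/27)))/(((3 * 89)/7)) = -15701361/2759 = -5690.96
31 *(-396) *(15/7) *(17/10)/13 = -313038/91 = -3439.98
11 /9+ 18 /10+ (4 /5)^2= 824 /225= 3.66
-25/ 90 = -5/ 18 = -0.28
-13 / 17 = -0.76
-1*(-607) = 607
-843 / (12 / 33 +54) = -9273 / 598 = -15.51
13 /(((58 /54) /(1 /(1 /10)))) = 3510 /29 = 121.03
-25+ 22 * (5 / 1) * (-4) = -465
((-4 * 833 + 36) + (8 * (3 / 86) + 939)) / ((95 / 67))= -6789713 / 4085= -1662.11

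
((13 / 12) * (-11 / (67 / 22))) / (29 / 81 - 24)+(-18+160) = 36481091 / 256610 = 142.17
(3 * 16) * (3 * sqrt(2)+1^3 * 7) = 144 * sqrt(2)+336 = 539.65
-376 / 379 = -0.99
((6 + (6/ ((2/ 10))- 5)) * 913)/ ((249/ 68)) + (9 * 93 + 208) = 26323/ 3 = 8774.33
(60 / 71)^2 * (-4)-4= -6.86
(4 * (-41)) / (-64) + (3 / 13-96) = -19387 / 208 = -93.21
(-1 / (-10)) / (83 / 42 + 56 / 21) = 7 / 325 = 0.02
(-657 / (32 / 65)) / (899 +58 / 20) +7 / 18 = -1416661 / 1298736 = -1.09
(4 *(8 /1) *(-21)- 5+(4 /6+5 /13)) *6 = -52724 /13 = -4055.69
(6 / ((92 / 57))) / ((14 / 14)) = 171 / 46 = 3.72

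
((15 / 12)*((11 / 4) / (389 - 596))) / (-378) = 55 / 1251936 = 0.00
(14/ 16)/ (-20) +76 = 12153/ 160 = 75.96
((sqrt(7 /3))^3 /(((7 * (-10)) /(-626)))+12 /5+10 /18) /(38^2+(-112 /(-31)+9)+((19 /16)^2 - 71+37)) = 1055488 /508547115+2483968 * sqrt(21) /508547115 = 0.02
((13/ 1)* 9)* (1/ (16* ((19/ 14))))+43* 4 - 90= 87.39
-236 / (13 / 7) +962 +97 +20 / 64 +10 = 195985 / 208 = 942.24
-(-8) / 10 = 4 / 5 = 0.80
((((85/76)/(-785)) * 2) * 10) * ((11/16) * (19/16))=-935/40192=-0.02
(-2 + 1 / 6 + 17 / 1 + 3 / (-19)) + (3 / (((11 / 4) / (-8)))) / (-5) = 105049 / 6270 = 16.75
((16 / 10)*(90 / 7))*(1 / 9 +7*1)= 1024 / 7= 146.29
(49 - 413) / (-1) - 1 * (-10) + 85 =459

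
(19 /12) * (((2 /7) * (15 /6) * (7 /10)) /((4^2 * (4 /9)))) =57 /512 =0.11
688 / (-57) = -688 / 57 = -12.07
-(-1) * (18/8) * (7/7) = 2.25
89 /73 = 1.22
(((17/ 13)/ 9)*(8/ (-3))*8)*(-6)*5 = 10880/ 117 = 92.99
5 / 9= 0.56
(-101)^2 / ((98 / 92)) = 469246 / 49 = 9576.45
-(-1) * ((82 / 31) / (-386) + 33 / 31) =1.06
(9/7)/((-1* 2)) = -9/14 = -0.64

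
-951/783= -317/261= -1.21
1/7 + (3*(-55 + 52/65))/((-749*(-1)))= -278/3745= -0.07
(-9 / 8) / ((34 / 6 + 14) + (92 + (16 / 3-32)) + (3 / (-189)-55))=-567 / 15112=-0.04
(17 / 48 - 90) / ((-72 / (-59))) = -253877 / 3456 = -73.46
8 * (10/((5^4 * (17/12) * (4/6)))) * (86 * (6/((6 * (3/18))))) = 148608/2125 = 69.93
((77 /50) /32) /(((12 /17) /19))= 24871 /19200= 1.30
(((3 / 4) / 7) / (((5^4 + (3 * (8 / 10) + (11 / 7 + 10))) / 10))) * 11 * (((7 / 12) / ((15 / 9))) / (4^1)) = 1155 / 715648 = 0.00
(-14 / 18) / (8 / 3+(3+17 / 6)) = -14 / 153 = -0.09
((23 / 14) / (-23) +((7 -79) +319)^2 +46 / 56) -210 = 60799.75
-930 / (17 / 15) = -13950 / 17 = -820.59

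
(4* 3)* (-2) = -24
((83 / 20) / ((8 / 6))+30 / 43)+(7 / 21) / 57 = 2244737 / 588240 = 3.82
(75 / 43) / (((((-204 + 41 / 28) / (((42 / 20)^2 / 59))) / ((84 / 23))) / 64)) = -49787136 / 330908521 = -0.15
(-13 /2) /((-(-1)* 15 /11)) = -143 /30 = -4.77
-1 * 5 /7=-0.71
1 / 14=0.07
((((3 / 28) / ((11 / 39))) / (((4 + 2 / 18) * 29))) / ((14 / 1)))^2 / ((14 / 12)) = 3326427 / 74924696539616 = 0.00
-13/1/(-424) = 13/424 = 0.03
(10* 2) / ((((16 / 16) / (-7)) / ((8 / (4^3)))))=-35 / 2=-17.50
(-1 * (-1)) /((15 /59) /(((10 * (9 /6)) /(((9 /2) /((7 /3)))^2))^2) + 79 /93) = 1053942960 /911759551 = 1.16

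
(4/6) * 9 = 6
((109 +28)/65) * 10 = 274/13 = 21.08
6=6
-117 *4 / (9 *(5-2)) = -52 / 3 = -17.33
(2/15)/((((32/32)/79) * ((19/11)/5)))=1738/57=30.49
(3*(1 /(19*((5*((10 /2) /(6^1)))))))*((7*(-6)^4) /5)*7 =1143072 /2375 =481.29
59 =59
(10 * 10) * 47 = 4700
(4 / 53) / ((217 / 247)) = 988 / 11501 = 0.09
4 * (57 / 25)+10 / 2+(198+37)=6228 / 25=249.12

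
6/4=3/2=1.50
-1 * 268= -268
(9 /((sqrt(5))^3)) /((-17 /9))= -81 * sqrt(5) /425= -0.43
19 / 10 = 1.90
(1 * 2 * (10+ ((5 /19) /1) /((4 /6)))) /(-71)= -395 /1349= -0.29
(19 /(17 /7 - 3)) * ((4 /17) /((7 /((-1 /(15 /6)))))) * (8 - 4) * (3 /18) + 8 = 2116 /255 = 8.30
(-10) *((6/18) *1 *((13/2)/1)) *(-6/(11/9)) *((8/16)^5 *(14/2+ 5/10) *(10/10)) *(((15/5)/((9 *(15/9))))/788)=1755/277376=0.01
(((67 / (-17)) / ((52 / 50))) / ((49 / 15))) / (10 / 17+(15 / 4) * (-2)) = 5025 / 29939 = 0.17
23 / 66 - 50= -3277 / 66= -49.65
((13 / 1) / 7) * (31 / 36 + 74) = 5005 / 36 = 139.03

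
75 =75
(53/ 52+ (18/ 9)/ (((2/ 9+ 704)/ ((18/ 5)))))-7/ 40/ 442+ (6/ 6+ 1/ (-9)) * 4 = 2311797701/ 504251280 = 4.58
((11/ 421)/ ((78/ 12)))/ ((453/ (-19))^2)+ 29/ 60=10856877791/ 22462177140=0.48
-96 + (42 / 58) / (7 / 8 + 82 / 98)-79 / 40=-75930541 / 778360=-97.55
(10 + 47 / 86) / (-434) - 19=-710063 / 37324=-19.02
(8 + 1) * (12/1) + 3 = 111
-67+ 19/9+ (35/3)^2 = 641/9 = 71.22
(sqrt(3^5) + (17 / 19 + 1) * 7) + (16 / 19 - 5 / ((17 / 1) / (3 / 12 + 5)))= 16229 / 1292 + 9 * sqrt(3)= 28.15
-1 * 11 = -11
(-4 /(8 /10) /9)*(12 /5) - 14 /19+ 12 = 566 /57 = 9.93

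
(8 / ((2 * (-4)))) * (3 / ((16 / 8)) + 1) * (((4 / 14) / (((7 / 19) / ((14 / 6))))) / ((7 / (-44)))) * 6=8360 / 49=170.61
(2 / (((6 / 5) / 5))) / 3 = 25 / 9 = 2.78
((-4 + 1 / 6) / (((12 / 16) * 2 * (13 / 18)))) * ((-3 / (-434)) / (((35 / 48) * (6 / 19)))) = -10488 / 98735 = -0.11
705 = 705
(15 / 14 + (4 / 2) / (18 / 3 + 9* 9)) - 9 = -7.91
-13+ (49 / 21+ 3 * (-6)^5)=-70016 / 3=-23338.67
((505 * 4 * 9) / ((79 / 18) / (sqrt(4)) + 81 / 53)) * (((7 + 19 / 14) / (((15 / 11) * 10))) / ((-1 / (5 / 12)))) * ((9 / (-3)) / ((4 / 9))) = 1674102573 / 198884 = 8417.48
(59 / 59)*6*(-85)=-510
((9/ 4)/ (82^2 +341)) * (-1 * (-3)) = 3/ 3140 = 0.00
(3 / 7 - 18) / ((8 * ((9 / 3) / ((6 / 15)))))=-41 / 140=-0.29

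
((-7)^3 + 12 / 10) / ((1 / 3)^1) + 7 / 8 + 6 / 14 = -286747 / 280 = -1024.10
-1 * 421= -421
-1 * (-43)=43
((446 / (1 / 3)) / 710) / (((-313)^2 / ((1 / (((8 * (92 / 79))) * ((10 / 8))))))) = 52851 / 31996675400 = 0.00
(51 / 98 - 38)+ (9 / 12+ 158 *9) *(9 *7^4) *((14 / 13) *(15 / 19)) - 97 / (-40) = 12654297704471 / 484120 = 26138762.51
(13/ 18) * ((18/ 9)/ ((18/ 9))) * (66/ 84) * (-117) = -1859/ 28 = -66.39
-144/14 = -72/7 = -10.29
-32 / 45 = -0.71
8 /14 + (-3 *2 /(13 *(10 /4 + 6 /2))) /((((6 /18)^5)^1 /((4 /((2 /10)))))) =-407668 /1001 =-407.26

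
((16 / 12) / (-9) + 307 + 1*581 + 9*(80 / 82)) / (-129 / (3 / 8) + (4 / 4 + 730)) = 992572 / 428409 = 2.32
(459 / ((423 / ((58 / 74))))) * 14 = 20706 / 1739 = 11.91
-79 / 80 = -0.99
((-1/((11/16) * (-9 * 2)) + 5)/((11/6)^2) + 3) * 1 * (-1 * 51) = -306255/1331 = -230.09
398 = 398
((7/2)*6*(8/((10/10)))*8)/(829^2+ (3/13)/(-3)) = 1456/744511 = 0.00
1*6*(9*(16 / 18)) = 48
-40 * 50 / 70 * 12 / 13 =-2400 / 91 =-26.37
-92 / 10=-46 / 5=-9.20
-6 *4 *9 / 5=-216 / 5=-43.20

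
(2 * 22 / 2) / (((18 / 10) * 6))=55 / 27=2.04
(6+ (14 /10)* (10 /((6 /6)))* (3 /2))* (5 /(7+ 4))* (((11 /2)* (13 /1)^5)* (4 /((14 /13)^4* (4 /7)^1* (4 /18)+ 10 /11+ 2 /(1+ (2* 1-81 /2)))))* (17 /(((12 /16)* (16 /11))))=220861234003892625 /145131596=1521799801.64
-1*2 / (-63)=2 / 63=0.03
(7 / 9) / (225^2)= 7 / 455625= 0.00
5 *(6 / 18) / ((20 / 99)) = 8.25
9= 9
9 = 9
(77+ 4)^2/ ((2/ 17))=111537/ 2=55768.50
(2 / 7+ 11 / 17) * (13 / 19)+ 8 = 19531 / 2261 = 8.64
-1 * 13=-13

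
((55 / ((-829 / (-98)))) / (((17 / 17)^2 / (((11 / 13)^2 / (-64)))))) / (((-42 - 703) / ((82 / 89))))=2673979 / 29726069776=0.00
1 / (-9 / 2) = -2 / 9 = -0.22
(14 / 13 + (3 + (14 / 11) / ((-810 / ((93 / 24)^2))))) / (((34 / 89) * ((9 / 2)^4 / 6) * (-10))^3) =-84731120830568 / 372043898851040398125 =-0.00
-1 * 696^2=-484416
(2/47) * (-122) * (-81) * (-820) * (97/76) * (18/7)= -7074128520/6251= -1131679.49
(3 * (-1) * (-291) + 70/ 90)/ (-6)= -3932/ 27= -145.63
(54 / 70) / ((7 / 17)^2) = 4.55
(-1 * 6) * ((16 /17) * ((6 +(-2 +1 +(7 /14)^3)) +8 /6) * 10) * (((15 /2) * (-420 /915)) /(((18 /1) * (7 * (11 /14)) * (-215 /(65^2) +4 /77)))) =2567110000 /214659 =11959.01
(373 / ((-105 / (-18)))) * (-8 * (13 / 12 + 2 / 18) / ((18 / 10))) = -64156 / 189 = -339.45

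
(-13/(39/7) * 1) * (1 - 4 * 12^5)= 6967289/3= 2322429.67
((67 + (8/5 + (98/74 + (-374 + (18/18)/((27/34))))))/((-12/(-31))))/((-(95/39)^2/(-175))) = -13867601566/601065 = -23071.72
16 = 16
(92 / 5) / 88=23 / 110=0.21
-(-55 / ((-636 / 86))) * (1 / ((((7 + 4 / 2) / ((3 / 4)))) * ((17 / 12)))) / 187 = -215 / 91902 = -0.00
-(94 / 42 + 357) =-7544 / 21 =-359.24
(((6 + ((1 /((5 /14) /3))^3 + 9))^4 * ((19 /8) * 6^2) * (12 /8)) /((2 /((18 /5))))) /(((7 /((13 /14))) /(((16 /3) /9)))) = 148039595644047092167806 /59814453125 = 2474980341869.46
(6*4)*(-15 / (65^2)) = -72 / 845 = -0.09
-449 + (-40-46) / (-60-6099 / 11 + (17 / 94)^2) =-26805627049 / 59719345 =-448.86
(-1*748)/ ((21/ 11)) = -391.81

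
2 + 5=7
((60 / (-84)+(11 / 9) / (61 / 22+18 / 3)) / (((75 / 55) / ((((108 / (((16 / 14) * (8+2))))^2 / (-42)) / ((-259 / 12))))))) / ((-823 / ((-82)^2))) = 3490305687 / 10284825250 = 0.34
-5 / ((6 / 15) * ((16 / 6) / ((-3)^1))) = 225 / 16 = 14.06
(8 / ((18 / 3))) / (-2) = -2 / 3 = -0.67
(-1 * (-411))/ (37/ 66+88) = 27126/ 5845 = 4.64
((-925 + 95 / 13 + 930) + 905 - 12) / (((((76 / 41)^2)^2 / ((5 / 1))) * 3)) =55427302015 / 433708288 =127.80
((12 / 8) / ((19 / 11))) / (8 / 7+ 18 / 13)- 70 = -608797 / 8740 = -69.66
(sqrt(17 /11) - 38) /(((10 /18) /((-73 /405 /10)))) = 1387 /1125 - 73*sqrt(187) /24750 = 1.19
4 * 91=364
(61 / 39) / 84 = 61 / 3276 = 0.02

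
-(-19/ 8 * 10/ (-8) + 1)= -127/ 32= -3.97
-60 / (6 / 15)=-150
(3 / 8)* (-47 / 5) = -141 / 40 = -3.52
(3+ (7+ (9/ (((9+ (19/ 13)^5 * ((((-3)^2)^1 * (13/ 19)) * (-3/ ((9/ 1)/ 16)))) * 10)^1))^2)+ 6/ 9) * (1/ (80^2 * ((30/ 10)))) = 12793021382198267/ 23027398843443840000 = 0.00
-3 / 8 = -0.38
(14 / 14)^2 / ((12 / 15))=5 / 4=1.25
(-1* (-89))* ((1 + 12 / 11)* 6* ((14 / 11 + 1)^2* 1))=7676250 / 1331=5767.28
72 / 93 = 24 / 31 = 0.77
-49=-49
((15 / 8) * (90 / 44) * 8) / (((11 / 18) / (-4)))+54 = -17766 / 121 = -146.83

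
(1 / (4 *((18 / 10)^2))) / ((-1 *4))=-25 / 1296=-0.02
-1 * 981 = -981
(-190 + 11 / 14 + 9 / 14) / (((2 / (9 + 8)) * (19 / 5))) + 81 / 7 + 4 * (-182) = -151385 / 133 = -1138.23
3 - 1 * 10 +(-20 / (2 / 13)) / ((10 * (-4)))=-15 / 4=-3.75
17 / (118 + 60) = 17 / 178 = 0.10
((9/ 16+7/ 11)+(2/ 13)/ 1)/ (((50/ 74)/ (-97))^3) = -28616138165311/ 7150000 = -4002257.09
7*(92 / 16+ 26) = 889 / 4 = 222.25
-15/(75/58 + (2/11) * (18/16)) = -6380/637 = -10.02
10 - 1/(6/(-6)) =11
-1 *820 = -820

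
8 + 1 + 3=12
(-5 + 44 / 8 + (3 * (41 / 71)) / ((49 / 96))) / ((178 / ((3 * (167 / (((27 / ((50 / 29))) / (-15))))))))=-565608125 / 53875794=-10.50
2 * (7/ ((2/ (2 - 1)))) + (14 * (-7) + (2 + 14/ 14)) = -88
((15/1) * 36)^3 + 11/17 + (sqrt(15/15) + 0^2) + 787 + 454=2676909125/17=157465242.65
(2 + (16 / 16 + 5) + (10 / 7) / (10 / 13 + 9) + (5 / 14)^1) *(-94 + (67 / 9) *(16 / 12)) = -17160065 / 24003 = -714.91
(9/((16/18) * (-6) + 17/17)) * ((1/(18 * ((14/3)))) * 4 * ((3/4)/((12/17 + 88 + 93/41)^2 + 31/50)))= -36435675/4065680287942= -0.00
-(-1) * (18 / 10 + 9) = 54 / 5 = 10.80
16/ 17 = 0.94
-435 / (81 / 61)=-8845 / 27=-327.59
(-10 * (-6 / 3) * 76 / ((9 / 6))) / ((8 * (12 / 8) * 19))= 40 / 9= 4.44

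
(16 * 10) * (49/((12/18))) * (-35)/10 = -41160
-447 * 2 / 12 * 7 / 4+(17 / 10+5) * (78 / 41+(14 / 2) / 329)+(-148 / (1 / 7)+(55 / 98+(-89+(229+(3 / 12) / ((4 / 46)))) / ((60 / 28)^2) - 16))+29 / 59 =-316797582671 / 278547850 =-1137.32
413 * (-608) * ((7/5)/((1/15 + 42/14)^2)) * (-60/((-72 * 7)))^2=-280250/529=-529.77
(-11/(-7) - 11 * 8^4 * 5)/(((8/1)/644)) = -36269827/2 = -18134913.50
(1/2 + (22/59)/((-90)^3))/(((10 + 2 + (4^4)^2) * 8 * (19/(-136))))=-182796563/26783207766000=-0.00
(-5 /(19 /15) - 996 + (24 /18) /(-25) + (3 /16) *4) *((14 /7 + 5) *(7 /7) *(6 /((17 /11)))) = -438571133 /16150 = -27156.11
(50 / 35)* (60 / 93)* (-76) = -70.05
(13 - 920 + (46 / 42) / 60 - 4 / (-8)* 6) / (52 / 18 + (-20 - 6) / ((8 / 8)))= 1139017 / 29120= 39.11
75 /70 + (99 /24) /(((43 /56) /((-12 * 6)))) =-232203 /602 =-385.72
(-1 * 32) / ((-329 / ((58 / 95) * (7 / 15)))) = 1856 / 66975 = 0.03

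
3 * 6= 18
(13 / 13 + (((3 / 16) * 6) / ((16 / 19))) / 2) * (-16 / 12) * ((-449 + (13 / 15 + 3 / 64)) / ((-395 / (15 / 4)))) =-9.46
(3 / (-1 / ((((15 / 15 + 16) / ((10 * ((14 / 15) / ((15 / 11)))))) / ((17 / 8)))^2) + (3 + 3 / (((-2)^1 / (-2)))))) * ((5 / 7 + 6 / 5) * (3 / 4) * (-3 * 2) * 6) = -8791740 / 298697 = -29.43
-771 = -771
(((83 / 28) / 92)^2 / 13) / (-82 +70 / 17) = -117113 / 114214976512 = -0.00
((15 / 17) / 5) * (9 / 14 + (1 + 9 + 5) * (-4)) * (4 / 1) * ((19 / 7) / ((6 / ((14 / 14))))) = -15789 / 833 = -18.95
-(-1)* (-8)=-8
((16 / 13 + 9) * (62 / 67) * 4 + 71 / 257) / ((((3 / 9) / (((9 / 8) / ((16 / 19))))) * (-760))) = -230545683 / 1146096640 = -0.20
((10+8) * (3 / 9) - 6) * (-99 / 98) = 0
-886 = -886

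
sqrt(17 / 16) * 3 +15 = 3 * sqrt(17) / 4 +15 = 18.09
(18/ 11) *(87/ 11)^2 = 136242/ 1331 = 102.36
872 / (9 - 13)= -218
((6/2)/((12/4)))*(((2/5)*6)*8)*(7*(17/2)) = 5712/5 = 1142.40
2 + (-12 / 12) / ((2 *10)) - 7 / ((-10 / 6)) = 123 / 20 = 6.15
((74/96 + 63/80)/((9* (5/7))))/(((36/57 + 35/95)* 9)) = 1309/48600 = 0.03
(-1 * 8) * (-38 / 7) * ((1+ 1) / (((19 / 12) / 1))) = 384 / 7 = 54.86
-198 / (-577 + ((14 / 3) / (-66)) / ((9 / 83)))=88209 / 257344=0.34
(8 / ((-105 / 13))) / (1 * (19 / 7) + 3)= -13 / 75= -0.17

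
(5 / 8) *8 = 5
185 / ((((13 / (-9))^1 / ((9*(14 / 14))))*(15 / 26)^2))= -3463.20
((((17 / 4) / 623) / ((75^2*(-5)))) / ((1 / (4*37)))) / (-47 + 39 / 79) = 49691 / 64375368750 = 0.00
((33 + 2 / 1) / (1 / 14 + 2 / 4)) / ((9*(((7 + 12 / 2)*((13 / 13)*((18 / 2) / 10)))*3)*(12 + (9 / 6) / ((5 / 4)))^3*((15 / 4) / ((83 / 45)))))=508375 / 12260698164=0.00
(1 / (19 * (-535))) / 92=-0.00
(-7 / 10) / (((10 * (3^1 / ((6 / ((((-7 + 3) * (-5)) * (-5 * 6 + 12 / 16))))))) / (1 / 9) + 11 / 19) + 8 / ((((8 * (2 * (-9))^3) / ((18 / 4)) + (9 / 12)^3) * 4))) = 17649765 / 663742641064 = 0.00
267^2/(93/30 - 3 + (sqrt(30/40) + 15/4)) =15116.33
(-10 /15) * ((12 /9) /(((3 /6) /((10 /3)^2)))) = -19.75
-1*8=-8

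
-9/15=-3/5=-0.60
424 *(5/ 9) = 2120/ 9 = 235.56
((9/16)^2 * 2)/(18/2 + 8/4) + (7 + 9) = 22609/1408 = 16.06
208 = 208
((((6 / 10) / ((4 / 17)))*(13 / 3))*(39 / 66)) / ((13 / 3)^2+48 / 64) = 25857 / 77330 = 0.33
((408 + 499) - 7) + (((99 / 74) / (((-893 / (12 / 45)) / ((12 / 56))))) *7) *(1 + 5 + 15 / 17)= 2527624917 / 2808485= 900.00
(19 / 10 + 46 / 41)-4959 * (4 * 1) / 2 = -4065141 / 410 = -9914.98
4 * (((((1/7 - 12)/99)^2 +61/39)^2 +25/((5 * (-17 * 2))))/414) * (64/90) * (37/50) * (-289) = -6253709539092150064/1815400733692721175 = -3.44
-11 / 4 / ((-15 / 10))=11 / 6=1.83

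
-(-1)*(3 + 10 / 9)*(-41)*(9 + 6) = -7585 / 3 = -2528.33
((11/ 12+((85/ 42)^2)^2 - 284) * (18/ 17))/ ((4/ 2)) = -828668651/ 5877648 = -140.99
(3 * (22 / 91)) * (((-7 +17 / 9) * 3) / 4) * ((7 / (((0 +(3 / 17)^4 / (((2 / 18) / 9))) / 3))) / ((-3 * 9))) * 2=42261626 / 767637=55.05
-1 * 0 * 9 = 0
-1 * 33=-33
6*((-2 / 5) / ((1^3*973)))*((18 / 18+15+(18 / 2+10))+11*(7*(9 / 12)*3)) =-357 / 695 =-0.51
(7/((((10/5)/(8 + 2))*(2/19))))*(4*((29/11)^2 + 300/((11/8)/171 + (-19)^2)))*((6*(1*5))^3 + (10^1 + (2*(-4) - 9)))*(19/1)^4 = 2175526508480819370310/59756939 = 36406257497239.26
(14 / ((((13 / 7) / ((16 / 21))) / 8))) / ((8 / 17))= 3808 / 39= 97.64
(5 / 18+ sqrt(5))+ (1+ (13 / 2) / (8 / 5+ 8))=563 / 288+ sqrt(5)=4.19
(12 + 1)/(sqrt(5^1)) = 13*sqrt(5)/5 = 5.81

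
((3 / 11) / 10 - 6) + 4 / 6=-1751 / 330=-5.31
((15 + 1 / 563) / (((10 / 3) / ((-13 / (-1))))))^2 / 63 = 3013900201 / 55469575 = 54.33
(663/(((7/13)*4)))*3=25857/28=923.46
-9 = -9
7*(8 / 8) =7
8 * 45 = 360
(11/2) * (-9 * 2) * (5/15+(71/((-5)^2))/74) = -68079/1850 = -36.80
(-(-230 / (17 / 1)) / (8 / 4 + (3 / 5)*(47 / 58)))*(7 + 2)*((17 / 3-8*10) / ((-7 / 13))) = 6761.03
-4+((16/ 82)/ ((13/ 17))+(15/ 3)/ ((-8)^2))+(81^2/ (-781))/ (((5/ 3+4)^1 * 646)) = -536733377457/ 146288322752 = -3.67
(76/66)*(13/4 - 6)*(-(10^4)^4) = 95000000000000000/3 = 31666666666666666.67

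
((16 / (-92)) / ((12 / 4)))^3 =-0.00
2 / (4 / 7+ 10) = 7 / 37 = 0.19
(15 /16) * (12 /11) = 45 /44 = 1.02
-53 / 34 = -1.56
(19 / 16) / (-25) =-19 / 400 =-0.05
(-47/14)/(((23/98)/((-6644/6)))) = 1092938/69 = 15839.68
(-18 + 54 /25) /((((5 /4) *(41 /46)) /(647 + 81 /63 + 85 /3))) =-345108192 /35875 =-9619.74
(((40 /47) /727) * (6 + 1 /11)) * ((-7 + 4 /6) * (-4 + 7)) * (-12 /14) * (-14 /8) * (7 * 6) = -3207960 /375859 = -8.54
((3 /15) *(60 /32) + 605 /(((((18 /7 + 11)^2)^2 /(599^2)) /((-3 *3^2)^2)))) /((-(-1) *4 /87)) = 52889319351992889 /521284000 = 101459702.10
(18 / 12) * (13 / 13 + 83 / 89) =258 / 89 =2.90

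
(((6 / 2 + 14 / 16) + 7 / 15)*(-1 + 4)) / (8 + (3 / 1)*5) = 521 / 920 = 0.57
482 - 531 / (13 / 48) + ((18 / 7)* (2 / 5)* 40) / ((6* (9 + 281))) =-19510018 / 13195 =-1478.59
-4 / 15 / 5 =-4 / 75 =-0.05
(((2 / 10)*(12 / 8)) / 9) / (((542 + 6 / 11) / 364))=1001 / 44760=0.02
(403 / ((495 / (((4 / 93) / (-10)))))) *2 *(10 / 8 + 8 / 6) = -403 / 22275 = -0.02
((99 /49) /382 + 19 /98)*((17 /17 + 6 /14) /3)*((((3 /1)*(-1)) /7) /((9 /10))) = -186400 /4127319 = -0.05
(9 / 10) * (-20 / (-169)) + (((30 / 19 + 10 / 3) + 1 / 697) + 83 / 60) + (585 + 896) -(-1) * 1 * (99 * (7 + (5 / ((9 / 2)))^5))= 689576541255967 / 293679151740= 2348.06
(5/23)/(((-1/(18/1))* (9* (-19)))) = 10/437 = 0.02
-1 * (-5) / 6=5 / 6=0.83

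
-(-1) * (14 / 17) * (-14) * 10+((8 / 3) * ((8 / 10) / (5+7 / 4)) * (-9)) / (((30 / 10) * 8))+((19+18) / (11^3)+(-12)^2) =87409163 / 3054645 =28.62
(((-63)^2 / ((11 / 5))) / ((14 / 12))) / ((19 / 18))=306180 / 209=1464.98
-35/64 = -0.55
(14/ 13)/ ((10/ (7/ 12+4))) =77/ 156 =0.49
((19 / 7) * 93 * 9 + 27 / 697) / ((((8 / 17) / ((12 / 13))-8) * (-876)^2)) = -923715 / 2336958344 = -0.00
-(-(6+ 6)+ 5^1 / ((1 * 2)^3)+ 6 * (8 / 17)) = 8.55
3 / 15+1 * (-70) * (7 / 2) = -1224 / 5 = -244.80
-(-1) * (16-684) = -668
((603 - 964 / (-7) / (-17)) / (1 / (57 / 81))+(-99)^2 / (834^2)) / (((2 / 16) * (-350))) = -20791131397 / 2172743055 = -9.57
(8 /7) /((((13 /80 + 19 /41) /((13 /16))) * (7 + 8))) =4264 /43113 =0.10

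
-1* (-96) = 96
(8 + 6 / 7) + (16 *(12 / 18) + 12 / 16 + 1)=1787 / 84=21.27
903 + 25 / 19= 17182 / 19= 904.32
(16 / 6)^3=512 / 27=18.96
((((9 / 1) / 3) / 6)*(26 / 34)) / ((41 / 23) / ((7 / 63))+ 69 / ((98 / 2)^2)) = 717899 / 30176904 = 0.02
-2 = -2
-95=-95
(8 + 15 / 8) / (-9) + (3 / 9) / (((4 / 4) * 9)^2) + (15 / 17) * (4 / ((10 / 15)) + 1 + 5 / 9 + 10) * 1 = 14.40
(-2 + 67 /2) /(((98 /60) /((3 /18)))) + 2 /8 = 97 /28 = 3.46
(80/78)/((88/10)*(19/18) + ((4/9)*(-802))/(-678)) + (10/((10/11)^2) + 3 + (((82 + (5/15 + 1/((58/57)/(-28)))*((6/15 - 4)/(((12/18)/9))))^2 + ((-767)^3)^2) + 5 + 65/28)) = 23328949964183095998975995707/114583743820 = 203597379405150387.58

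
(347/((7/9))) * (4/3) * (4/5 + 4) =99936/35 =2855.31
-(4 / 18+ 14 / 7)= -20 / 9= -2.22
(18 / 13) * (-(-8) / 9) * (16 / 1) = 256 / 13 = 19.69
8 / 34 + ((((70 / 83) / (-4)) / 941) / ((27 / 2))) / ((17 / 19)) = 8434459 / 35849277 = 0.24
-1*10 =-10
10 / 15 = 0.67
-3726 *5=-18630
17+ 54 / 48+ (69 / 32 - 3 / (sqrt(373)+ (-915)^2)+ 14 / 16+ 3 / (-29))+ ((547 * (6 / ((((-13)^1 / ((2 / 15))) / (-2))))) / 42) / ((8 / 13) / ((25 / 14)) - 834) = 3 * sqrt(373) / 700945700252+ 47973974803782800813 / 2278953913618516512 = 21.05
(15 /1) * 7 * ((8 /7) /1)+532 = 652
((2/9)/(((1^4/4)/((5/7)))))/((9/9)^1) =40/63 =0.63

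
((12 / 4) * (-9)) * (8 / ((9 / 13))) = -312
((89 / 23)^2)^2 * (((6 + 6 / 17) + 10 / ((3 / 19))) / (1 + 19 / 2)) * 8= 3567774792224 / 299709711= 11904.10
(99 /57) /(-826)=-33 /15694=-0.00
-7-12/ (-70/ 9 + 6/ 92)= -17383/ 3193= -5.44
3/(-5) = -0.60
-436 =-436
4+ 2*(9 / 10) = 29 / 5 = 5.80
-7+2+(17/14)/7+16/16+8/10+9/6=-374/245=-1.53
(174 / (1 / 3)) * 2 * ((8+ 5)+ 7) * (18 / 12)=31320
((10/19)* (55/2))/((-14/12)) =-1650/133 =-12.41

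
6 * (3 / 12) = 3 / 2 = 1.50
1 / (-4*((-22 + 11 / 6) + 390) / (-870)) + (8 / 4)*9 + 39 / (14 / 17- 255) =18.43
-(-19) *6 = 114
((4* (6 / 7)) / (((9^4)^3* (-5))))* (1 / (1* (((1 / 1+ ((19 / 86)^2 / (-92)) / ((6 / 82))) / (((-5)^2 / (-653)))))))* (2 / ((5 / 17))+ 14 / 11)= 805631488 / 1065849270029090139285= 0.00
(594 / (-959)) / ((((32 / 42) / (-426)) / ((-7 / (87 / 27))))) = -11956329 / 15892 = -752.35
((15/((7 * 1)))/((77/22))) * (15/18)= 25/49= 0.51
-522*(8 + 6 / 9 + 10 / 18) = -4814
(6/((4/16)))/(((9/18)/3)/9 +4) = 1296/217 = 5.97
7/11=0.64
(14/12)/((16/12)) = 7/8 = 0.88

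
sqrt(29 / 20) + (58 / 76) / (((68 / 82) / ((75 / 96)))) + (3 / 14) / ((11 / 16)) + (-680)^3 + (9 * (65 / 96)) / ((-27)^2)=-243240690408518857 / 773587584 + sqrt(145) / 10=-314431997.76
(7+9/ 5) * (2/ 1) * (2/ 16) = 11/ 5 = 2.20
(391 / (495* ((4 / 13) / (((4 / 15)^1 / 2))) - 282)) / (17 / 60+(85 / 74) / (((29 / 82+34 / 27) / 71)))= 197529865 / 22098863564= 0.01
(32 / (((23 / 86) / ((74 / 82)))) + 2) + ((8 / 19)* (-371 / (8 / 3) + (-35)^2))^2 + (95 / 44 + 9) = 3132965479081 / 14978612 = 209162.60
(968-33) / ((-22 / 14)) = -595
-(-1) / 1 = 1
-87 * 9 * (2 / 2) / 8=-783 / 8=-97.88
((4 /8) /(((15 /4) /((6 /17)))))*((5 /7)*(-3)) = -12 /119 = -0.10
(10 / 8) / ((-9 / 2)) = -5 / 18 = -0.28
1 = 1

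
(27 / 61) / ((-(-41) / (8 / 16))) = 27 / 5002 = 0.01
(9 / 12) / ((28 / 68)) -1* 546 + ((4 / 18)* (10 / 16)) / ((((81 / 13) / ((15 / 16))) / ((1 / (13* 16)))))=-947863121 / 1741824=-544.18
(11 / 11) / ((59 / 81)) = 81 / 59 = 1.37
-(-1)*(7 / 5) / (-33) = -7 / 165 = -0.04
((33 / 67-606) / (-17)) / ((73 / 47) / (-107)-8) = -68007167 / 15302465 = -4.44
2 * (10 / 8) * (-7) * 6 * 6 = -630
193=193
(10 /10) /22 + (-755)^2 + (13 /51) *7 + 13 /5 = 3197865101 /5610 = 570029.43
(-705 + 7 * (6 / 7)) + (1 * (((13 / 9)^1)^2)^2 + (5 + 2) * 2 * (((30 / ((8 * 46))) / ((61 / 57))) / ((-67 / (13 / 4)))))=-6855180711853 / 9867848976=-694.70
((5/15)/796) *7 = 7/2388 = 0.00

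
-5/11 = -0.45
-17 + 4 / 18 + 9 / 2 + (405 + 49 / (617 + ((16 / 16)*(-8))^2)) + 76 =468.79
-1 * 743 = -743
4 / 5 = 0.80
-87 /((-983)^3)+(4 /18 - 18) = -151977933137 /8548758783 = -17.78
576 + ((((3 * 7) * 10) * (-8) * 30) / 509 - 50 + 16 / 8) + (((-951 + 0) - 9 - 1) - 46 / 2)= -555.02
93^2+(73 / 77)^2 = 51285250 / 5929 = 8649.90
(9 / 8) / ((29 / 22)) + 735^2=62666199 / 116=540225.85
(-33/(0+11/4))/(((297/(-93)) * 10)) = 62/165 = 0.38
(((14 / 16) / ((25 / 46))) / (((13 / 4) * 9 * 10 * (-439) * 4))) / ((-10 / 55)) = 1771 / 102726000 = 0.00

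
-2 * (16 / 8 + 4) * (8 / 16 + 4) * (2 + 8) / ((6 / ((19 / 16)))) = -855 / 8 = -106.88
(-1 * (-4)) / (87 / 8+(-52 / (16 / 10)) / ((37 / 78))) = -1184 / 17061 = -0.07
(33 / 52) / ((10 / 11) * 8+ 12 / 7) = 2541 / 35984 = 0.07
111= 111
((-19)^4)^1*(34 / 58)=2215457 / 29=76395.07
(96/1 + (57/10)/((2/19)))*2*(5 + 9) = 21021/5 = 4204.20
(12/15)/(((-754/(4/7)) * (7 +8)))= -8/197925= -0.00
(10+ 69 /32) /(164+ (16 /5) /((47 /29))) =91415 /1248128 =0.07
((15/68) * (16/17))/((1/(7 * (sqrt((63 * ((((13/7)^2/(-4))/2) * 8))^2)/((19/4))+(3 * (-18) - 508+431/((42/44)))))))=-516560/5491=-94.07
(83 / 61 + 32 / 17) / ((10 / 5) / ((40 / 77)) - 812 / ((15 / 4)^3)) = -0.28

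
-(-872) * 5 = 4360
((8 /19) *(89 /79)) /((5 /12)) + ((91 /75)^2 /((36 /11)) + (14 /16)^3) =87857154523 /38905920000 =2.26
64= 64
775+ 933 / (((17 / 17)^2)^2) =1708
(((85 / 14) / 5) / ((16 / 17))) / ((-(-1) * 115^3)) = 289 / 340676000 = 0.00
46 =46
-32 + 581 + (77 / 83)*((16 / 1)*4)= 50495 / 83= 608.37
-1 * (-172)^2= -29584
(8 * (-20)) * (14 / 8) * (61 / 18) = -8540 / 9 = -948.89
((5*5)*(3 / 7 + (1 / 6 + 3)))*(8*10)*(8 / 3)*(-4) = -4832000 / 63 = -76698.41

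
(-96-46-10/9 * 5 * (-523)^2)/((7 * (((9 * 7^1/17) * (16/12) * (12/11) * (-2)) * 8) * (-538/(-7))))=79929223/2440368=32.75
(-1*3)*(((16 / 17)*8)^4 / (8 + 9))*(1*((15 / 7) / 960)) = -12582912 / 9938999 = -1.27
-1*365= -365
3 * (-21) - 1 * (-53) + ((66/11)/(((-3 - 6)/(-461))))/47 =-488/141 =-3.46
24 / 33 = 8 / 11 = 0.73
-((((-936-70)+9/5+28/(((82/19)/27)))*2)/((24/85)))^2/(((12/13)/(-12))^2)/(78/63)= -759603021803899/161376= -4707038356.41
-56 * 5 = -280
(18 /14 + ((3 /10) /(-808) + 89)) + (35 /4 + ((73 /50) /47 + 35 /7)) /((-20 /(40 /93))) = 111237065069 /1236118800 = 89.99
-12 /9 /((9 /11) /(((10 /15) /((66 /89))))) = -356 /243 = -1.47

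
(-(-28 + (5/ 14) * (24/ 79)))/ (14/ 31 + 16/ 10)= 1195360/ 87927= 13.59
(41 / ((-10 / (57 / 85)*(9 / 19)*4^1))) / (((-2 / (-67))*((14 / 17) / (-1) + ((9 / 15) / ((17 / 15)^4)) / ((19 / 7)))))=92569139449 / 1313079600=70.50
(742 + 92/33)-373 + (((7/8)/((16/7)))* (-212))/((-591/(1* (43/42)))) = 464238139/1248192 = 371.93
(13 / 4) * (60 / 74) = 2.64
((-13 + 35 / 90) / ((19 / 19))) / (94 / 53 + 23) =-12031 / 23634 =-0.51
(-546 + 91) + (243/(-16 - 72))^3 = -324418667/681472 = -476.06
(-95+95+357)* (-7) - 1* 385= -2884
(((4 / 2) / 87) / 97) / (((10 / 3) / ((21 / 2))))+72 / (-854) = -1003713 / 12011510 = -0.08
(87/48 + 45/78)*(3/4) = 1491/832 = 1.79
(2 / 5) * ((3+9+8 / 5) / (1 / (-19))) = -2584 / 25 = -103.36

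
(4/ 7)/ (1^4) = 4/ 7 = 0.57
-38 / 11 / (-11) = 38 / 121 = 0.31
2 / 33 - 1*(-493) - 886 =-12967 / 33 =-392.94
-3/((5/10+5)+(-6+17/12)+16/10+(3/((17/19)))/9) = -3060/2947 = -1.04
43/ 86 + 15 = 31/ 2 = 15.50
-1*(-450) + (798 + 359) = 1607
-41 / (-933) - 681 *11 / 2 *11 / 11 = -3745.46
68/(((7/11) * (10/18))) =6732/35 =192.34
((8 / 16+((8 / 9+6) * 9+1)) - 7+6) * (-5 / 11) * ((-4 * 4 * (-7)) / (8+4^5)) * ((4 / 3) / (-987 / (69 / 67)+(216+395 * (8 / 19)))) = 1529500 / 214335693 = 0.01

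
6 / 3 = 2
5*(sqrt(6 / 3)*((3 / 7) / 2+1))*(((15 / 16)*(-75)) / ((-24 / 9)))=226.40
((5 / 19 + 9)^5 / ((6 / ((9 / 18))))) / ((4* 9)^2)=2638659584 / 601692057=4.39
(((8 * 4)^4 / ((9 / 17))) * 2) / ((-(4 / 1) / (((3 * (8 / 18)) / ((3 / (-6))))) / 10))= 713031680 / 27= 26408580.74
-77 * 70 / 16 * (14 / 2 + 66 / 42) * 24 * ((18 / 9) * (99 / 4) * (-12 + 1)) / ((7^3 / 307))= 1654898850 / 49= 33773445.92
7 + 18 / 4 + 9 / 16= 193 / 16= 12.06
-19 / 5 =-3.80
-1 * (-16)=16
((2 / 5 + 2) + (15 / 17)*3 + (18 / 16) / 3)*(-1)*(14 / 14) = -3687 / 680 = -5.42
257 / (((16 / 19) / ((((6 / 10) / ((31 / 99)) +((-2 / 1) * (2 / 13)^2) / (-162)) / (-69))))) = -19855513399 / 2342461680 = -8.48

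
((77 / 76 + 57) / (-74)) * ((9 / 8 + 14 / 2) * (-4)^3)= 286585 / 703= 407.66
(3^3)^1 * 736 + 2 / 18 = 178849 / 9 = 19872.11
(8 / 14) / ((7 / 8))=32 / 49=0.65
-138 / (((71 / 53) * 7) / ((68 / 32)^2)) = -1056873 / 15904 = -66.45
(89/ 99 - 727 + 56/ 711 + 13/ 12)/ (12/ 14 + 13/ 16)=-434.19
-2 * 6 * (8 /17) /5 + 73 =6109 /85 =71.87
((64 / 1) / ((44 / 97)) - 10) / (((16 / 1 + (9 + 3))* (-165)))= -103 / 3630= -0.03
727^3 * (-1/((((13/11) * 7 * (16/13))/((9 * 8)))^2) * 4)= -3765941953983/49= -76855958244.55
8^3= 512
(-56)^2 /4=784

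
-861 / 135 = -287 / 45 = -6.38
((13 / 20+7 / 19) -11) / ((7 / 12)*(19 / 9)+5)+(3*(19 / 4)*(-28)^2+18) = 715330239 / 63935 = 11188.40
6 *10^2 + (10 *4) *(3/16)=1215/2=607.50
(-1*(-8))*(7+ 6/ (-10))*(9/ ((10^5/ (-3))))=-216/ 15625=-0.01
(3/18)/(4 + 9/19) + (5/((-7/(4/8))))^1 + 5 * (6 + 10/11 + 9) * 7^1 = 10926844/19635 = 556.50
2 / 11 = 0.18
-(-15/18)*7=35/6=5.83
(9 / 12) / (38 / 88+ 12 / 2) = 33 / 283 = 0.12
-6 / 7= -0.86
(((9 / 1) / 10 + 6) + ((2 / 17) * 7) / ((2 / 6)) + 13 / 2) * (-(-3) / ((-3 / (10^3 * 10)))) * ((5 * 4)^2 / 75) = -43168000 / 51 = -846431.37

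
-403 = -403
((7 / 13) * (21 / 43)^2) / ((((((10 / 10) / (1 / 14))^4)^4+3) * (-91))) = -441 / 680569036952010102885859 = -0.00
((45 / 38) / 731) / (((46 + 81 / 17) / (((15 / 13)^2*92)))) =465750 / 119156999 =0.00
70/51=1.37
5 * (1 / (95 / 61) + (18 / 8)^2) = 8671 / 304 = 28.52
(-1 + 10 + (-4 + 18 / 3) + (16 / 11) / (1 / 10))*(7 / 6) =1967 / 66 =29.80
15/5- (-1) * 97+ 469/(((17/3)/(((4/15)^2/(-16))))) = 127031/1275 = 99.63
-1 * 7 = -7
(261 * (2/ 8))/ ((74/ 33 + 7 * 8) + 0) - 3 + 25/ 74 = -438587/ 284456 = -1.54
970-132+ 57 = 895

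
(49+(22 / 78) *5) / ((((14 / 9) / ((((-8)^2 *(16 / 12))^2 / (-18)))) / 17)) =-547586048 / 2457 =-222867.74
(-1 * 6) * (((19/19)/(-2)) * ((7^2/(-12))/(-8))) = 1.53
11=11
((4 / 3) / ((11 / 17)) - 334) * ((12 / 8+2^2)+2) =-27385 / 11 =-2489.55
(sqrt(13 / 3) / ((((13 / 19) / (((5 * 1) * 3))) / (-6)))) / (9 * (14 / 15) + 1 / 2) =-5700 * sqrt(39) / 1157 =-30.77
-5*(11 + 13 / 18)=-1055 / 18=-58.61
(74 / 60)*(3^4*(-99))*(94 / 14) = -4648347 / 70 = -66404.96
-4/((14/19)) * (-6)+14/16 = 1873/56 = 33.45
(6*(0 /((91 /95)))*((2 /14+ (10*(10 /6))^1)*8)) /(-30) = 0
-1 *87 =-87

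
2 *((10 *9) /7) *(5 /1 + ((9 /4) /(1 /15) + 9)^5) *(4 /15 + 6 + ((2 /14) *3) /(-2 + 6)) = 1174221946192101 /50176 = 23402063659.76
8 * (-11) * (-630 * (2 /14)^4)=7920 /343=23.09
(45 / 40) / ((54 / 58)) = 29 / 24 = 1.21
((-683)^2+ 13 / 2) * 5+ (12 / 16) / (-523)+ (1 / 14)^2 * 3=59774401248 / 25627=2332477.51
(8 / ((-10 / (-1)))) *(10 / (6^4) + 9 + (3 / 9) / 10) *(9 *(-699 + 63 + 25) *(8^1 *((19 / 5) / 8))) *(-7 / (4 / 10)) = 2380437059 / 900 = 2644930.07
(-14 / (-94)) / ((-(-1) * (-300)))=-7 / 14100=-0.00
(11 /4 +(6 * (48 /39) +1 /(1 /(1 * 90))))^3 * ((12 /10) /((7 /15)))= 2581827.17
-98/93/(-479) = 98/44547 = 0.00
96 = 96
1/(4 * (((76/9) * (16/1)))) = 9/4864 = 0.00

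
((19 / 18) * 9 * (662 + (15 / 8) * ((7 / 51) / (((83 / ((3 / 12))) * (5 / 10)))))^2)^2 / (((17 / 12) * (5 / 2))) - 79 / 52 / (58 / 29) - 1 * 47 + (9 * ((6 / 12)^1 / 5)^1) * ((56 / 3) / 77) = 1545320270373046883243595756029569 / 315749701617381244928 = 4894130580194.92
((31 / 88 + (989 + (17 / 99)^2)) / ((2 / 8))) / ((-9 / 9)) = -3957.53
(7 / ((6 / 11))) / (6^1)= 77 / 36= 2.14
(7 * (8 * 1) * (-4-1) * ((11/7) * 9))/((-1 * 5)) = 792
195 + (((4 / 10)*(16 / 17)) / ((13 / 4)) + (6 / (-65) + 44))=20317 / 85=239.02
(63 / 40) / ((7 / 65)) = 117 / 8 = 14.62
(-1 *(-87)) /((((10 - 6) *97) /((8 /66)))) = 29 /1067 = 0.03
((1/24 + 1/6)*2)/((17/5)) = 25/204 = 0.12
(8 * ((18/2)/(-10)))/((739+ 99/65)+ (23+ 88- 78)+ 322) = -468/71209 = -0.01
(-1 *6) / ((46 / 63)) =-8.22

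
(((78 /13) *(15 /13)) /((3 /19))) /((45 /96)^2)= 38912 /195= 199.55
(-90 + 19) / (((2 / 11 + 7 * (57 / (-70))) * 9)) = 7810 / 5463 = 1.43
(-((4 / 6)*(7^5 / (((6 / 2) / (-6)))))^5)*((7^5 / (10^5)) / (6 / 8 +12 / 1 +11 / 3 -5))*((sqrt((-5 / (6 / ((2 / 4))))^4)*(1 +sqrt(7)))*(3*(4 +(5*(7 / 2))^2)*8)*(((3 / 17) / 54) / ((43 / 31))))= 408052216622692640422676259896 / 1610452125 +408052216622692640422676259896*sqrt(7) / 1610452125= 923751088679518504654.82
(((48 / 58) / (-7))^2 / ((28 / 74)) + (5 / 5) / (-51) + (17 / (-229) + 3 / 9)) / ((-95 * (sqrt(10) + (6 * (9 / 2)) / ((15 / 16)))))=-1176356760 / 11502750299537 + 245074325 * sqrt(10) / 69016501797222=-0.00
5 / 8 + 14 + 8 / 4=133 / 8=16.62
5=5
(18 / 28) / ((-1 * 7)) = -9 / 98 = -0.09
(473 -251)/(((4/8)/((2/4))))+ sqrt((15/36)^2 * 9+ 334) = sqrt(5369)/4+ 222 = 240.32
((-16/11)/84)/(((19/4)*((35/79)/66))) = -2528/4655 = -0.54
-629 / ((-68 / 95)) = 3515 / 4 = 878.75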